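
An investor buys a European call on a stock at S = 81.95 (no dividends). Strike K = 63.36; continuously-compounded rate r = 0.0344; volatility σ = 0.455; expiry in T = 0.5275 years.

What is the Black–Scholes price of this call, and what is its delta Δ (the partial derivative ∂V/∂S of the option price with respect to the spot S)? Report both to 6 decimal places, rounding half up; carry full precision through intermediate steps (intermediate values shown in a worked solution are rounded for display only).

σ√T = 0.455·√0.5275 = 0.330463
d₁ = (ln(S/K) + (r+σ²/2)T) / (σ√T) = (ln(81.95/63.36) + (0.0344+0.455²/2)·0.5275) / 0.330463 = (0.257277 + 0.072749) / 0.330463 = 0.998676
d₂ = d₁ − σ√T = 0.998676 − 0.330463 = 0.668213
e^{−rT} = e^{−0.0344·0.5275} = 0.982018
N(d₁) = 0.841024,  N(d₂) = 0.748001
Call price V = S·N(d₁) − K·e^{−rT}·N(d₂) = 68.921936 − 46.541120 = 22.380816
Δ = N(d₁) = 0.841024

price = 22.380816
Δ = 0.841024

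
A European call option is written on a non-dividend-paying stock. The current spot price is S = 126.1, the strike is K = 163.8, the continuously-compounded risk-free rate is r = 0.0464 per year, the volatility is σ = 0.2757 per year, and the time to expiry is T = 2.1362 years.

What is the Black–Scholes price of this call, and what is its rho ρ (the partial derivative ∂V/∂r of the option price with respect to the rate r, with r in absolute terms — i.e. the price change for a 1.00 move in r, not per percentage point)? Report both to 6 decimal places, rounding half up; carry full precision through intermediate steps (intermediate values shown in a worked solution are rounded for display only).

σ√T = 0.2757·√2.1362 = 0.402956
d₁ = (ln(S/K) + (r+σ²/2)T) / (σ√T) = (ln(126.1/163.8) + (0.0464+0.2757²/2)·2.1362) / 0.402956 = (-0.261571 + 0.180306) / 0.402956 = -0.201671
d₂ = d₁ − σ√T = -0.201671 − 0.402956 = -0.604627
e^{−rT} = e^{−0.0464·2.1362} = 0.905634
N(d₁) = 0.420087,  N(d₂) = 0.272713
Call price V = S·N(d₁) − K·e^{−rT}·N(d₂) = 52.972980 − 40.455111 = 12.517869
ρ = K·T·e^{−rT}·N(d₂) = 86.420208

price = 12.517869
ρ = 86.420208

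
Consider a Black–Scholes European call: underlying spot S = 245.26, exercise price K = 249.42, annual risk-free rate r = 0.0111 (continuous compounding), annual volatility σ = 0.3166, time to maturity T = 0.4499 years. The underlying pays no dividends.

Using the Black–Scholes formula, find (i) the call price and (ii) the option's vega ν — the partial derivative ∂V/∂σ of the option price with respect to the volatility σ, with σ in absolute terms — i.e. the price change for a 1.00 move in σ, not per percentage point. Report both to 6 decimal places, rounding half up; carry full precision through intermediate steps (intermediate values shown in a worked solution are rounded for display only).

σ√T = 0.3166·√0.4499 = 0.212358
d₁ = (ln(S/K) + (r+σ²/2)T) / (σ√T) = (ln(245.26/249.42) + (0.0111+0.3166²/2)·0.4499) / 0.212358 = (-0.016819 + 0.027542) / 0.212358 = 0.050493
d₂ = d₁ − σ√T = 0.050493 − 0.212358 = -0.161865
e^{−rT} = e^{−0.0111·0.4499} = 0.995019
N(d₁) = 0.520135,  N(d₂) = 0.435706
Call price V = S·N(d₁) − K·e^{−rT}·N(d₂) = 127.568336 − 108.132413 = 19.435923
φ(d₁) = (1/√(2π))·e^{−d₁²/2} = 0.398434
ν = S·φ(d₁)·√T = 65.545241

price = 19.435923
ν = 65.545241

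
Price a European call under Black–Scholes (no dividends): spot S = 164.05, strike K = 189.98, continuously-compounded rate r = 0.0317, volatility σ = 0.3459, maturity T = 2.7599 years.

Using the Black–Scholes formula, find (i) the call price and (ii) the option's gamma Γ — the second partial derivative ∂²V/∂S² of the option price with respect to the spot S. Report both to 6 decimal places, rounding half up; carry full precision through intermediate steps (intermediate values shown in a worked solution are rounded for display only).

price = 33.419459
Γ = 0.004161

σ√T = 0.3459·√2.7599 = 0.574642
d₁ = (ln(S/K) + (r+σ²/2)T) / (σ√T) = (ln(164.05/189.98) + (0.0317+0.3459²/2)·2.7599) / 0.574642 = (-0.146748 + 0.252595) / 0.574642 = 0.184198
d₂ = d₁ − σ√T = 0.184198 − 0.574642 = -0.390444
e^{−rT} = e^{−0.0317·2.7599} = 0.916229
N(d₁) = 0.573071,  N(d₂) = 0.348104
Call price V = S·N(d₁) − K·e^{−rT}·N(d₂) = 94.012290 − 60.592831 = 33.419459
φ(d₁) = (1/√(2π))·e^{−d₁²/2} = 0.392232
Γ = φ(d₁) / (S·σ·√T) = 0.004161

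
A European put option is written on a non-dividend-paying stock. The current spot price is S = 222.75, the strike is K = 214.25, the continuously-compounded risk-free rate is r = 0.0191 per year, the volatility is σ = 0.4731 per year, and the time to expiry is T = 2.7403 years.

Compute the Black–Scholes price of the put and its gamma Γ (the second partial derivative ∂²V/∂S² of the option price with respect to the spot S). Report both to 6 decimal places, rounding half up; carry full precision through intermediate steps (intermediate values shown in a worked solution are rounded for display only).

price = 55.602976
Γ = 0.002010

σ√T = 0.4731·√2.7403 = 0.783163
d₁ = (ln(S/K) + (r+σ²/2)T) / (σ√T) = (ln(222.75/214.25) + (0.0191+0.4731²/2)·2.7403) / 0.783163 = (0.038907 + 0.359012) / 0.783163 = 0.508091
d₂ = d₁ − σ√T = 0.508091 − 0.783163 = -0.275071
e^{−rT} = e^{−0.0191·2.7403} = 0.949006
N(−d₁) = 0.305695,  N(−d₂) = 0.608369
Put price V = K·e^{−rT}·N(−d₂) − S·N(−d₁) = 123.696461 − 68.093485 = 55.602976
φ(d₁) = (1/√(2π))·e^{−d₁²/2} = 0.350632
Γ = φ(d₁) / (S·σ·√T) = 0.002010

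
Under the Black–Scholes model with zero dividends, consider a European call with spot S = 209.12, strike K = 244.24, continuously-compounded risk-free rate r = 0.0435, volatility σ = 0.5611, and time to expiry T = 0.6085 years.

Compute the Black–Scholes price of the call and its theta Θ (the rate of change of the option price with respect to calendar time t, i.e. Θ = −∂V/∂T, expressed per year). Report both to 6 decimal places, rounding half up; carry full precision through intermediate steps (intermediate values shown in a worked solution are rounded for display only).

price = 25.979789
Θ = -33.064369

σ√T = 0.5611·√0.6085 = 0.437694
d₁ = (ln(S/K) + (r+σ²/2)T) / (σ√T) = (ln(209.12/244.24) + (0.0435+0.5611²/2)·0.6085) / 0.437694 = (-0.155243 + 0.122258) / 0.437694 = -0.075362
d₂ = d₁ − σ√T = -0.075362 − 0.437694 = -0.513056
e^{−rT} = e^{−0.0435·0.6085} = 0.973878
N(d₁) = 0.469963,  N(d₂) = 0.303956
Call price V = S·N(d₁) − K·e^{−rT}·N(d₂) = 98.278763 − 72.298975 = 25.979789
φ(d₁) = (1/√(2π))·e^{−d₁²/2} = 0.397811
Θ = −S·φ(d₁)·σ/(2√T) − r·K·e^{−rT}·N(d₂) = −29.919364 − 3.145005 = -33.064369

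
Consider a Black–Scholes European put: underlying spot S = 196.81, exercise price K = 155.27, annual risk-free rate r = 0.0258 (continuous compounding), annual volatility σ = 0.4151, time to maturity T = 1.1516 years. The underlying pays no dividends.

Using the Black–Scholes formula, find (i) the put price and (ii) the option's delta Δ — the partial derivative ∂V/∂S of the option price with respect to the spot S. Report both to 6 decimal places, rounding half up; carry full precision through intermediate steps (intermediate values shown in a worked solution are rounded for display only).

σ√T = 0.4151·√1.1516 = 0.445455
d₁ = (ln(S/K) + (r+σ²/2)T) / (σ√T) = (ln(196.81/155.27) + (0.0258+0.4151²/2)·1.1516) / 0.445455 = (0.237073 + 0.128926) / 0.445455 = 0.821631
d₂ = d₁ − σ√T = 0.821631 − 0.445455 = 0.376176
e^{−rT} = e^{−0.0258·1.1516} = 0.970726
N(−d₁) = 0.205643,  N(−d₂) = 0.353393
Put price V = K·e^{−rT}·N(−d₂) − S·N(−d₁) = 53.264992 − 40.472680 = 12.792312
Δ = −N(−d₁) = -0.205643

price = 12.792312
Δ = -0.205643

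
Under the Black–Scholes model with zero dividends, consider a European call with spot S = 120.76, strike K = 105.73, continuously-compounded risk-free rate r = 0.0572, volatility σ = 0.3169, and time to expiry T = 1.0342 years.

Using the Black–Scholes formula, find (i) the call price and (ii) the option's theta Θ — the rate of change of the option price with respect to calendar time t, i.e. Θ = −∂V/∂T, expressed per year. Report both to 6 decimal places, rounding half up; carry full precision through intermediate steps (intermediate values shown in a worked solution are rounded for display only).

price = 27.063704
Θ = -9.444453

σ√T = 0.3169·√1.0342 = 0.322273
d₁ = (ln(S/K) + (r+σ²/2)T) / (σ√T) = (ln(120.76/105.73) + (0.0572+0.3169²/2)·1.0342) / 0.322273 = (0.132916 + 0.111086) / 0.322273 = 0.757130
d₂ = d₁ − σ√T = 0.757130 − 0.322273 = 0.434856
e^{−rT} = e^{−0.0572·1.0342} = 0.942559
N(d₁) = 0.775514,  N(d₂) = 0.668167
Call price V = S·N(d₁) − K·e^{−rT}·N(d₂) = 93.651057 − 66.587353 = 27.063704
φ(d₁) = (1/√(2π))·e^{−d₁²/2} = 0.299524
Θ = −S·φ(d₁)·σ/(2√T) − r·K·e^{−rT}·N(d₂) = −5.635657 − 3.808797 = -9.444453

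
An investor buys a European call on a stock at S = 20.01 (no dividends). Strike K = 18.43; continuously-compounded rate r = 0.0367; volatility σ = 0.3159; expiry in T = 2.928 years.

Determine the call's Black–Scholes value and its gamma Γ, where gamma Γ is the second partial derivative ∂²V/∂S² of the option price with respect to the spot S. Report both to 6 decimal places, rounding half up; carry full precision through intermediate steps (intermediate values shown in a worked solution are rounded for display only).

price = 5.854529
Γ = 0.030411

σ√T = 0.3159·√2.928 = 0.540549
d₁ = (ln(S/K) + (r+σ²/2)T) / (σ√T) = (ln(20.01/18.43) + (0.0367+0.3159²/2)·2.928) / 0.540549 = (0.082252 + 0.253554) / 0.540549 = 0.621232
d₂ = d₁ − σ√T = 0.621232 − 0.540549 = 0.080683
e^{−rT} = e^{−0.0367·2.928} = 0.898115
N(d₁) = 0.732777,  N(d₂) = 0.532153
Call price V = S·N(d₁) − K·e^{−rT}·N(d₂) = 14.662861 − 8.808332 = 5.854529
φ(d₁) = (1/√(2π))·e^{−d₁²/2} = 0.328932
Γ = φ(d₁) / (S·σ·√T) = 0.030411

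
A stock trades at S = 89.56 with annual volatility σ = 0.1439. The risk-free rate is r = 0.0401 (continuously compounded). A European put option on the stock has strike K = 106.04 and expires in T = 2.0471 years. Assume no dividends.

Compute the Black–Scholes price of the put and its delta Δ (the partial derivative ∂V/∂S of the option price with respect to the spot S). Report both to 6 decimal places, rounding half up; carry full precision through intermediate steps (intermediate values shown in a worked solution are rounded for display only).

σ√T = 0.1439·√2.0471 = 0.205888
d₁ = (ln(S/K) + (r+σ²/2)T) / (σ√T) = (ln(89.56/106.04) + (0.0401+0.1439²/2)·2.0471) / 0.205888 = (-0.168908 + 0.103284) / 0.205888 = -0.318737
d₂ = d₁ − σ√T = -0.318737 − 0.205888 = -0.524625
e^{−rT} = e^{−0.0401·2.0471} = 0.921190
N(−d₁) = 0.625037,  N(−d₂) = 0.700078
Put price V = K·e^{−rT}·N(−d₂) − S·N(−d₁) = 68.385721 − 55.978316 = 12.407406
Δ = −N(−d₁) = -0.625037

price = 12.407406
Δ = -0.625037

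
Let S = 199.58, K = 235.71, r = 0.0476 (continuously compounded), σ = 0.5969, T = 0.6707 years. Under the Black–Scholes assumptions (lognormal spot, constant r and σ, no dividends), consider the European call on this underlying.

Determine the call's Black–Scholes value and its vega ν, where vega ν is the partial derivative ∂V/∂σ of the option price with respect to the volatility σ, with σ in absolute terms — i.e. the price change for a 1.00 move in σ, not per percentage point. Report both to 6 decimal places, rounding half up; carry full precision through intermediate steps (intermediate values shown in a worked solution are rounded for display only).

σ√T = 0.5969·√0.6707 = 0.488839
d₁ = (ln(S/K) + (r+σ²/2)T) / (σ√T) = (ln(199.58/235.71) + (0.0476+0.5969²/2)·0.6707) / 0.488839 = (-0.166387 + 0.151407) / 0.488839 = -0.030644
d₂ = d₁ − σ√T = -0.030644 − 0.488839 = -0.519483
e^{−rT} = e^{−0.0476·0.6707} = 0.968579
N(d₁) = 0.487777,  N(d₂) = 0.301712
Call price V = S·N(d₁) − K·e^{−rT}·N(d₂) = 97.350469 − 68.881973 = 28.468496
φ(d₁) = (1/√(2π))·e^{−d₁²/2} = 0.398755
ν = S·φ(d₁)·√T = 65.175943

price = 28.468496
ν = 65.175943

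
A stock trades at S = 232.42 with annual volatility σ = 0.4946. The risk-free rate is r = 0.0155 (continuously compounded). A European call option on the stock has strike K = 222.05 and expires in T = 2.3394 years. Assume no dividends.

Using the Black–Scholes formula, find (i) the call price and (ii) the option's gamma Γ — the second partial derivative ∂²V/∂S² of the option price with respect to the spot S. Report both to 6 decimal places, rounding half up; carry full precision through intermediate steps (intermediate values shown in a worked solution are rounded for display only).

σ√T = 0.4946·√2.3394 = 0.756496
d₁ = (ln(S/K) + (r+σ²/2)T) / (σ√T) = (ln(232.42/222.05) + (0.0155+0.4946²/2)·2.3394) / 0.756496 = (0.045643 + 0.322403) / 0.756496 = 0.486516
d₂ = d₁ − σ√T = 0.486516 − 0.756496 = -0.269980
e^{−rT} = e^{−0.0155·2.3394} = 0.964389
N(d₁) = 0.686699,  N(d₂) = 0.393588
Call price V = S·N(d₁) − K·e^{−rT}·N(d₂) = 159.602629 − 84.283911 = 75.318718
φ(d₁) = (1/√(2π))·e^{−d₁²/2} = 0.354415
Γ = φ(d₁) / (S·σ·√T) = 0.002016

price = 75.318718
Γ = 0.002016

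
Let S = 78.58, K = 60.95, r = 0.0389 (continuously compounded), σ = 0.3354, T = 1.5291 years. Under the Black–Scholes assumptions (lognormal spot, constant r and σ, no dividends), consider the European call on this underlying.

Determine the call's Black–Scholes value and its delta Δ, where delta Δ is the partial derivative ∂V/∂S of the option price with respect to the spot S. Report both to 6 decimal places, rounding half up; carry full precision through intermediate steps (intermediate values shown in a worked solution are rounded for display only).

σ√T = 0.3354·√1.5291 = 0.414745
d₁ = (ln(S/K) + (r+σ²/2)T) / (σ√T) = (ln(78.58/60.95) + (0.0389+0.3354²/2)·1.5291) / 0.414745 = (0.254063 + 0.145489) / 0.414745 = 0.963368
d₂ = d₁ − σ√T = 0.963368 − 0.414745 = 0.548623
e^{−rT} = e^{−0.0389·1.5291} = 0.942253
N(d₁) = 0.832319,  N(d₂) = 0.708368
Call price V = S·N(d₁) − K·e^{−rT}·N(d₂) = 65.403596 − 40.681781 = 24.721815
Δ = N(d₁) = 0.832319

price = 24.721815
Δ = 0.832319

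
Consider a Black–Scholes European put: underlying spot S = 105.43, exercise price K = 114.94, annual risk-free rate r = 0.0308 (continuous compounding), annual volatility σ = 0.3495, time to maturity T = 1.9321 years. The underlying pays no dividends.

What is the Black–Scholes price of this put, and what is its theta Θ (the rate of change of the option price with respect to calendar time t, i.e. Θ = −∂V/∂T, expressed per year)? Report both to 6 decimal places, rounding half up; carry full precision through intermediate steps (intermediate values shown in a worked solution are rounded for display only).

σ√T = 0.3495·√1.9321 = 0.485805
d₁ = (ln(S/K) + (r+σ²/2)T) / (σ√T) = (ln(105.43/114.94) + (0.0308+0.3495²/2)·1.9321) / 0.485805 = (-0.086363 + 0.177512) / 0.485805 = 0.187624
d₂ = d₁ − σ√T = 0.187624 − 0.485805 = -0.298181
e^{−rT} = e^{−0.0308·1.9321} = 0.942227
N(−d₁) = 0.425586,  N(−d₂) = 0.617217
Put price V = K·e^{−rT}·N(−d₂) − S·N(−d₁) = 66.844396 − 44.869482 = 21.974914
φ(d₁) = (1/√(2π))·e^{−d₁²/2} = 0.391982
Θ = −S·φ(d₁)·σ/(2√T) + r·K·e^{−rT}·N(−d₂) = −5.195561 + 2.058807 = -3.136753

price = 21.974914
Θ = -3.136753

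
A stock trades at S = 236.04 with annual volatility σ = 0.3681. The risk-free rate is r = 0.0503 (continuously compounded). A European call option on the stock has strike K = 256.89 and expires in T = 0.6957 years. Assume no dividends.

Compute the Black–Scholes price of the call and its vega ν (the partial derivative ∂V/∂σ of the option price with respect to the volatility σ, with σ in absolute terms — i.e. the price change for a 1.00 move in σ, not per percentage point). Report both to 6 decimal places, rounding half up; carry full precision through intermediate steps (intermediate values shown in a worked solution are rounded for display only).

price = 23.905739
ν = 78.540207

σ√T = 0.3681·√0.6957 = 0.307027
d₁ = (ln(S/K) + (r+σ²/2)T) / (σ√T) = (ln(236.04/256.89) + (0.0503+0.3681²/2)·0.6957) / 0.307027 = (-0.084647 + 0.082127) / 0.307027 = -0.008208
d₂ = d₁ − σ√T = -0.008208 − 0.307027 = -0.315235
e^{−rT} = e^{−0.0503·0.6957} = 0.965611
N(d₁) = 0.496725,  N(d₂) = 0.376291
Call price V = S·N(d₁) − K·e^{−rT}·N(d₂) = 117.247072 − 93.341333 = 23.905739
φ(d₁) = (1/√(2π))·e^{−d₁²/2} = 0.398929
ν = S·φ(d₁)·√T = 78.540207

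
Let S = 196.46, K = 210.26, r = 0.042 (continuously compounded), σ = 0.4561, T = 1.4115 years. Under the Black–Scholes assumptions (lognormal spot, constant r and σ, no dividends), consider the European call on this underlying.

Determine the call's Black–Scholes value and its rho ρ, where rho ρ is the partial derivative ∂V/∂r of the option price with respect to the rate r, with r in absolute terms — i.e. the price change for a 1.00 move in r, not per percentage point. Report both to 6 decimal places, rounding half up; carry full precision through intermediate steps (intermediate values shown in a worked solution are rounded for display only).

σ√T = 0.4561·√1.4115 = 0.541877
d₁ = (ln(S/K) + (r+σ²/2)T) / (σ√T) = (ln(196.46/210.26) + (0.042+0.4561²/2)·1.4115) / 0.541877 = (-0.067886 + 0.206098) / 0.541877 = 0.255062
d₂ = d₁ − σ√T = 0.255062 − 0.541877 = -0.286815
e^{−rT} = e^{−0.042·1.4115} = 0.942440
N(d₁) = 0.600662,  N(d₂) = 0.387127
Call price V = S·N(d₁) − K·e^{−rT}·N(d₂) = 118.006137 − 76.712115 = 41.294022
ρ = K·T·e^{−rT}·N(d₂) = 108.279151

price = 41.294022
ρ = 108.279151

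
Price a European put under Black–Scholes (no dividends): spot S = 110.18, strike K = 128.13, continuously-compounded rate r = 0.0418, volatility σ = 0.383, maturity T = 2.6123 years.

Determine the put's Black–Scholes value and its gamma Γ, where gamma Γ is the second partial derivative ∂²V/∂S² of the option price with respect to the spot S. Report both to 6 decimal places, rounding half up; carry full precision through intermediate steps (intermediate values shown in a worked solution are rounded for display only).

σ√T = 0.383·√2.6123 = 0.619028
d₁ = (ln(S/K) + (r+σ²/2)T) / (σ√T) = (ln(110.18/128.13) + (0.0418+0.383²/2)·2.6123) / 0.619028 = (-0.150930 + 0.300792) / 0.619028 = 0.242092
d₂ = d₁ − σ√T = 0.242092 − 0.619028 = -0.376936
e^{−rT} = e^{−0.0418·2.6123} = 0.896556
N(−d₁) = 0.404354,  N(−d₂) = 0.646889
Put price V = K·e^{−rT}·N(−d₂) − S·N(−d₁) = 74.311898 − 44.551754 = 29.760144
φ(d₁) = (1/√(2π))·e^{−d₁²/2} = 0.387421
Γ = φ(d₁) / (S·σ·√T) = 0.005680

price = 29.760144
Γ = 0.005680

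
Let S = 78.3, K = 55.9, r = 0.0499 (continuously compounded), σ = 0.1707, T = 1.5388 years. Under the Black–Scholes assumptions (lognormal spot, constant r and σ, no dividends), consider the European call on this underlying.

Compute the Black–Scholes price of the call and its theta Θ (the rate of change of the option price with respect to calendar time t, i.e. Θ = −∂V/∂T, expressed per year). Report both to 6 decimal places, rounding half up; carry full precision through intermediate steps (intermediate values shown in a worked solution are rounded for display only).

σ√T = 0.1707·√1.5388 = 0.211751
d₁ = (ln(S/K) + (r+σ²/2)T) / (σ√T) = (ln(78.3/55.9) + (0.0499+0.1707²/2)·1.5388) / 0.211751 = (0.336983 + 0.099205) / 0.211751 = 2.059916
d₂ = d₁ − σ√T = 2.059916 − 0.211751 = 1.848166
e^{−rT} = e^{−0.0499·1.5388} = 0.926088
N(d₁) = 0.980297,  N(d₂) = 0.967711
Call price V = S·N(d₁) − K·e^{−rT}·N(d₂) = 76.757234 − 50.096758 = 26.660477
φ(d₁) = (1/√(2π))·e^{−d₁²/2} = 0.047808
Θ = −S·φ(d₁)·σ/(2√T) − r·K·e^{−rT}·N(d₂) = −0.257557 − 2.499828 = -2.757385

price = 26.660477
Θ = -2.757385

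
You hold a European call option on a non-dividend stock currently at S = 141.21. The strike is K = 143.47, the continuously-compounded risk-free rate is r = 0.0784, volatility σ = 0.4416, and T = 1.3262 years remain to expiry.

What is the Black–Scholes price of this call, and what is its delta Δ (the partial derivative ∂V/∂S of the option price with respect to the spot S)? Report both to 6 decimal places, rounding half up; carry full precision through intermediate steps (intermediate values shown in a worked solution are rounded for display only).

σ√T = 0.4416·√1.3262 = 0.508550
d₁ = (ln(S/K) + (r+σ²/2)T) / (σ√T) = (ln(141.21/143.47) + (0.0784+0.4416²/2)·1.3262) / 0.508550 = (-0.015878 + 0.233286) / 0.508550 = 0.427505
d₂ = d₁ − σ√T = 0.427505 − 0.508550 = -0.081045
e^{−rT} = e^{−0.0784·1.3262} = 0.901249
N(d₁) = 0.665494,  N(d₂) = 0.467703
Call price V = S·N(d₁) − K·e^{−rT}·N(d₂) = 93.974455 − 60.475031 = 33.499423
Δ = N(d₁) = 0.665494

price = 33.499423
Δ = 0.665494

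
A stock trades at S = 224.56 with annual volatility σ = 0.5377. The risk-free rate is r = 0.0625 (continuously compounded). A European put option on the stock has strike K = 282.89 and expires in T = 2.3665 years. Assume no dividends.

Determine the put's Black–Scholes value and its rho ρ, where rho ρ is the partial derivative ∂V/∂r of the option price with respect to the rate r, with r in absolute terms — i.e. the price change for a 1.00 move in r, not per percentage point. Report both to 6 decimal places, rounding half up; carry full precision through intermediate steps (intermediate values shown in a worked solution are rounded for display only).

price = 85.236107
ρ = -402.085142

σ√T = 0.5377·√2.3665 = 0.827167
d₁ = (ln(S/K) + (r+σ²/2)T) / (σ√T) = (ln(224.56/282.89) + (0.0625+0.5377²/2)·2.3665) / 0.827167 = (-0.230915 + 0.490009) / 0.827167 = 0.313230
d₂ = d₁ − σ√T = 0.313230 − 0.827167 = -0.513937
e^{−rT} = e^{−0.0625·2.3665} = 0.862512
N(−d₁) = 0.377053,  N(−d₂) = 0.696352
Put price V = K·e^{−rT}·N(−d₂) − S·N(−d₁) = 169.907096 − 84.670988 = 85.236107
ρ = −K·T·e^{−rT}·N(−d₂) = -402.085142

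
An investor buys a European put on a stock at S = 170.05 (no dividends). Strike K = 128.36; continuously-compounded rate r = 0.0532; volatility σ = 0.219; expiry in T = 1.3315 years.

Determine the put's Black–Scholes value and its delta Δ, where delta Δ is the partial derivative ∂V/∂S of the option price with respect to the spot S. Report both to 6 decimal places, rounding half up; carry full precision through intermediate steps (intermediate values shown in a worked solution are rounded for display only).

price = 1.333508
Δ = -0.064302

σ√T = 0.219·√1.3315 = 0.252706
d₁ = (ln(S/K) + (r+σ²/2)T) / (σ√T) = (ln(170.05/128.36) + (0.0532+0.219²/2)·1.3315) / 0.252706 = (0.281254 + 0.102766) / 0.252706 = 1.519633
d₂ = d₁ − σ√T = 1.519633 − 0.252706 = 1.266927
e^{−rT} = e^{−0.0532·1.3315} = 0.931615
N(−d₁) = 0.064302,  N(−d₂) = 0.102591
Put price V = K·e^{−rT}·N(−d₂) − S·N(−d₁) = 12.268006 − 10.934498 = 1.333508
Δ = −N(−d₁) = -0.064302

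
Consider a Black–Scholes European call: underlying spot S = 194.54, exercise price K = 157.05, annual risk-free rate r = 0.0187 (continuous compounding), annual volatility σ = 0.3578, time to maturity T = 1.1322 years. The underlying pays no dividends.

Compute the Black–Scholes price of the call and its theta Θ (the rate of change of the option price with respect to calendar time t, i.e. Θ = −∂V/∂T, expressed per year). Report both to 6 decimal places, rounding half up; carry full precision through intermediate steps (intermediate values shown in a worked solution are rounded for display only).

price = 51.461167
Θ = -11.326122

σ√T = 0.3578·√1.1322 = 0.380717
d₁ = (ln(S/K) + (r+σ²/2)T) / (σ√T) = (ln(194.54/157.05) + (0.0187+0.3578²/2)·1.1322) / 0.380717 = (0.214074 + 0.093645) / 0.380717 = 0.808261
d₂ = d₁ − σ√T = 0.808261 − 0.380717 = 0.427544
e^{−rT} = e^{−0.0187·1.1322} = 0.979050
N(d₁) = 0.790530,  N(d₂) = 0.665508
Call price V = S·N(d₁) − K·e^{−rT}·N(d₂) = 153.789652 − 102.328485 = 51.461167
φ(d₁) = (1/√(2π))·e^{−d₁²/2} = 0.287774
Θ = −S·φ(d₁)·σ/(2√T) − r·K·e^{−rT}·N(d₂) = −9.412579 − 1.913543 = -11.326122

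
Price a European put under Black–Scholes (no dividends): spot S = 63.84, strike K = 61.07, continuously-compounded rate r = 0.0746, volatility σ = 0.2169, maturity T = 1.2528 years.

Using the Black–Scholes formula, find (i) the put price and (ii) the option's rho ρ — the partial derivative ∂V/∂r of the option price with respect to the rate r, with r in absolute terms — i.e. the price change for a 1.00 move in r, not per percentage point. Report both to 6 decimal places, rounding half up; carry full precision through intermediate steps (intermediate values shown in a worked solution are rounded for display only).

σ√T = 0.2169·√1.2528 = 0.242773
d₁ = (ln(S/K) + (r+σ²/2)T) / (σ√T) = (ln(63.84/61.07) + (0.0746+0.2169²/2)·1.2528) / 0.242773 = (0.044359 + 0.122928) / 0.242773 = 0.689069
d₂ = d₁ − σ√T = 0.689069 − 0.242773 = 0.446296
e^{−rT} = e^{−0.0746·1.2528} = 0.910775
N(−d₁) = 0.245390,  N(−d₂) = 0.327692
Put price V = K·e^{−rT}·N(−d₂) − S·N(−d₁) = 18.226553 − 15.665685 = 2.560868
ρ = −K·T·e^{−rT}·N(−d₂) = -22.834226

price = 2.560868
ρ = -22.834226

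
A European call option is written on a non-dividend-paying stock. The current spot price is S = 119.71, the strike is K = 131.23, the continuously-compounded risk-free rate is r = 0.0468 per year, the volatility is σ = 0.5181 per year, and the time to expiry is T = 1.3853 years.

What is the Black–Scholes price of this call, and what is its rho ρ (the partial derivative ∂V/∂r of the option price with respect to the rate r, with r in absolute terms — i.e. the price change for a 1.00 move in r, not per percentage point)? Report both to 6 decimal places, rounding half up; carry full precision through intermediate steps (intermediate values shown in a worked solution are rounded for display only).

price = 27.457147
ρ = 61.924848

σ√T = 0.5181·√1.3853 = 0.609797
d₁ = (ln(S/K) + (r+σ²/2)T) / (σ√T) = (ln(119.71/131.23) + (0.0468+0.5181²/2)·1.3853) / 0.609797 = (-0.091879 + 0.250758) / 0.609797 = 0.260544
d₂ = d₁ − σ√T = 0.260544 − 0.609797 = -0.349253
e^{−rT} = e^{−0.0468·1.3853} = 0.937225
N(d₁) = 0.602778,  N(d₂) = 0.363450
Call price V = S·N(d₁) − K·e^{−rT}·N(d₂) = 72.158546 − 44.701399 = 27.457147
ρ = K·T·e^{−rT}·N(d₂) = 61.924848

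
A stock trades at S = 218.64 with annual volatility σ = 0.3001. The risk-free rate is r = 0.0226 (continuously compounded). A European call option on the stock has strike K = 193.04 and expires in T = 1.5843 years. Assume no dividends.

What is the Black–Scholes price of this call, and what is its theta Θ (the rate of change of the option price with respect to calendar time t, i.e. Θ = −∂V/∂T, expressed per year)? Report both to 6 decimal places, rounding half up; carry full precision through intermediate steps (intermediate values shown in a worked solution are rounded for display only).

price = 49.174333
Θ = -11.111952

σ√T = 0.3001·√1.5843 = 0.377733
d₁ = (ln(S/K) + (r+σ²/2)T) / (σ√T) = (ln(218.64/193.04) + (0.0226+0.3001²/2)·1.5843) / 0.377733 = (0.124529 + 0.107146) / 0.377733 = 0.613331
d₂ = d₁ − σ√T = 0.613331 − 0.377733 = 0.235598
e^{−rT} = e^{−0.0226·1.5843} = 0.964828
N(d₁) = 0.730171,  N(d₂) = 0.593128
Call price V = S·N(d₁) − K·e^{−rT}·N(d₂) = 159.644661 − 110.470328 = 49.174333
φ(d₁) = (1/√(2π))·e^{−d₁²/2} = 0.330540
Θ = −S·φ(d₁)·σ/(2√T) − r·K·e^{−rT}·N(d₂) = −8.615323 − 2.496629 = -11.111952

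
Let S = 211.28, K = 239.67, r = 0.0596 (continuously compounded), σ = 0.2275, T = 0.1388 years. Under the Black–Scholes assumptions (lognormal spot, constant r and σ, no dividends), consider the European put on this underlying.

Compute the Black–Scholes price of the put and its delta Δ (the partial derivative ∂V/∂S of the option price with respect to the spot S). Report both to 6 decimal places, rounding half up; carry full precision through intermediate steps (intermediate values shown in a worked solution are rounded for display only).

σ√T = 0.2275·√0.1388 = 0.084757
d₁ = (ln(S/K) + (r+σ²/2)T) / (σ√T) = (ln(211.28/239.67) + (0.0596+0.2275²/2)·0.1388) / 0.084757 = (-0.126079 + 0.011864) / 0.084757 = -1.347549
d₂ = d₁ − σ√T = -1.347549 − 0.084757 = -1.432306
e^{−rT} = e^{−0.0596·0.1388} = 0.991762
N(−d₁) = 0.911098,  N(−d₂) = 0.923972
Put price V = K·e^{−rT}·N(−d₂) − S·N(−d₁) = 219.623966 − 192.496835 = 27.127130
Δ = −N(−d₁) = -0.911098

price = 27.127130
Δ = -0.911098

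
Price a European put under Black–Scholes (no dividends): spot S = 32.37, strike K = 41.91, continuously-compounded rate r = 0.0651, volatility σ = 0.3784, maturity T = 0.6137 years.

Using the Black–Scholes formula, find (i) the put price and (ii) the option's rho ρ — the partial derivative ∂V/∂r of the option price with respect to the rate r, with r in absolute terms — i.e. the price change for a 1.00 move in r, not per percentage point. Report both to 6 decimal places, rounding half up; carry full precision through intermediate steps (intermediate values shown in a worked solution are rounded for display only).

σ√T = 0.3784·√0.6137 = 0.296435
d₁ = (ln(S/K) + (r+σ²/2)T) / (σ√T) = (ln(32.37/41.91) + (0.0651+0.3784²/2)·0.6137) / 0.296435 = (-0.258292 + 0.083889) / 0.296435 = -0.588338
d₂ = d₁ − σ√T = -0.588338 − 0.296435 = -0.884772
e^{−rT} = e^{−0.0651·0.6137} = 0.960836
N(−d₁) = 0.721847,  N(−d₂) = 0.811860
Put price V = K·e^{−rT}·N(−d₂) − S·N(−d₁) = 32.692496 − 23.366192 = 9.326305
ρ = −K·T·e^{−rT}·N(−d₂) = -20.063385

price = 9.326305
ρ = -20.063385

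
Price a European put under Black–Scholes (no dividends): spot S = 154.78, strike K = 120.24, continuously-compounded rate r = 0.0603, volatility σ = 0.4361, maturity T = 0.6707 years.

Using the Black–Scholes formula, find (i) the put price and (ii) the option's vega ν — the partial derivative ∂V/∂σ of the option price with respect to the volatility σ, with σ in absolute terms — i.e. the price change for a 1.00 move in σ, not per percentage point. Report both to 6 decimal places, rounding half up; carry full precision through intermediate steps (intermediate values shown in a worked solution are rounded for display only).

price = 5.485169
ν = 30.707492

σ√T = 0.4361·√0.6707 = 0.357150
d₁ = (ln(S/K) + (r+σ²/2)T) / (σ√T) = (ln(154.78/120.24) + (0.0603+0.4361²/2)·0.6707) / 0.357150 = (0.252515 + 0.104221) / 0.357150 = 0.998842
d₂ = d₁ − σ√T = 0.998842 − 0.357150 = 0.641693
e^{−rT} = e^{−0.0603·0.6707} = 0.960364
N(−d₁) = 0.158936,  N(−d₂) = 0.260536
Put price V = K·e^{−rT}·N(−d₂) − S·N(−d₁) = 30.085216 − 24.600047 = 5.485169
φ(d₁) = (1/√(2π))·e^{−d₁²/2} = 0.242251
ν = S·φ(d₁)·√T = 30.707492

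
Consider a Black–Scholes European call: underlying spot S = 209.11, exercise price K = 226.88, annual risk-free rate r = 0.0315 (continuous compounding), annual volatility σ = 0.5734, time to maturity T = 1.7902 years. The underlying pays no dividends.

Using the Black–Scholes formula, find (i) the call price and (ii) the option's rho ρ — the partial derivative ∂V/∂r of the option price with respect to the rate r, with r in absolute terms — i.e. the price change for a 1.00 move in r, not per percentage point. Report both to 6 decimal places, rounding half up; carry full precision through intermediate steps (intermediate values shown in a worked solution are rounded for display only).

σ√T = 0.5734·√1.7902 = 0.767200
d₁ = (ln(S/K) + (r+σ²/2)T) / (σ√T) = (ln(209.11/226.88) + (0.0315+0.5734²/2)·1.7902) / 0.767200 = (-0.081561 + 0.350689) / 0.767200 = 0.350793
d₂ = d₁ − σ√T = 0.350793 − 0.767200 = -0.416407
e^{−rT} = e^{−0.0315·1.7902} = 0.945169
N(d₁) = 0.637128,  N(d₂) = 0.338556
Call price V = S·N(d₁) − K·e^{−rT}·N(d₂) = 133.229865 − 72.599978 = 60.629887
ρ = K·T·e^{−rT}·N(d₂) = 129.968481

price = 60.629887
ρ = 129.968481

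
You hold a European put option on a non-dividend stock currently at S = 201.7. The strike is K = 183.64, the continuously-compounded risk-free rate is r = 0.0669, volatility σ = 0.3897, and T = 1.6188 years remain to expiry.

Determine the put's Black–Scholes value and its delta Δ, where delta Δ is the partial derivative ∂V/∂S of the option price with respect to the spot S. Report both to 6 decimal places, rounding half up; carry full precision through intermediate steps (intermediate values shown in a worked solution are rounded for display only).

price = 20.292665
Δ = -0.256066

σ√T = 0.3897·√1.6188 = 0.495823
d₁ = (ln(S/K) + (r+σ²/2)T) / (σ√T) = (ln(201.7/183.64) + (0.0669+0.3897²/2)·1.6188) / 0.495823 = (0.093804 + 0.231218) / 0.495823 = 0.655520
d₂ = d₁ − σ√T = 0.655520 − 0.495823 = 0.159697
e^{−rT} = e^{−0.0669·1.6188} = 0.897360
N(−d₁) = 0.256066,  N(−d₂) = 0.436560
Put price V = K·e^{−rT}·N(−d₂) − S·N(−d₁) = 71.941264 − 51.648599 = 20.292665
Δ = −N(−d₁) = -0.256066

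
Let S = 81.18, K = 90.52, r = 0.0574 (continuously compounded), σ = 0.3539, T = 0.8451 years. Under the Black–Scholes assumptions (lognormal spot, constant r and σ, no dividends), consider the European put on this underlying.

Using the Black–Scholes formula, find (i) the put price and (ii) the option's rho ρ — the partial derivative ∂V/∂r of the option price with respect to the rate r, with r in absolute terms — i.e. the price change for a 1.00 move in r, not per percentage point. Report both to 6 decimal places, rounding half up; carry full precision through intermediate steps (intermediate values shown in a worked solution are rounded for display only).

σ√T = 0.3539·√0.8451 = 0.325338
d₁ = (ln(S/K) + (r+σ²/2)T) / (σ√T) = (ln(81.18/90.52) + (0.0574+0.3539²/2)·0.8451) / 0.325338 = (-0.108902 + 0.101431) / 0.325338 = -0.022963
d₂ = d₁ − σ√T = -0.022963 − 0.325338 = -0.348301
e^{−rT} = e^{−0.0574·0.8451} = 0.952649
N(−d₁) = 0.509160,  N(−d₂) = 0.636193
Put price V = K·e^{−rT}·N(−d₂) − S·N(−d₁) = 54.861329 − 41.333625 = 13.527705
ρ = −K·T·e^{−rT}·N(−d₂) = -46.363309

price = 13.527705
ρ = -46.363309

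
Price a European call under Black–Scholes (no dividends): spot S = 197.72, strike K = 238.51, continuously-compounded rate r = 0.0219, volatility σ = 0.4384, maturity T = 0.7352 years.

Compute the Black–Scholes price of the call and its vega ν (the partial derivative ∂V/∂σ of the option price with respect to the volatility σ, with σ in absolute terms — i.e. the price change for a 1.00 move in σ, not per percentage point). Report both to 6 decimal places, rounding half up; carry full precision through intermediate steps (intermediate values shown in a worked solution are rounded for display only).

σ√T = 0.4384·√0.7352 = 0.375901
d₁ = (ln(S/K) + (r+σ²/2)T) / (σ√T) = (ln(197.72/238.51) + (0.0219+0.4384²/2)·0.7352) / 0.375901 = (-0.187559 + 0.086752) / 0.375901 = -0.268176
d₂ = d₁ − σ√T = -0.268176 − 0.375901 = -0.644077
e^{−rT} = e^{−0.0219·0.7352} = 0.984028
N(d₁) = 0.394282,  N(d₂) = 0.259763
Call price V = S·N(d₁) − K·e^{−rT}·N(d₂) = 77.957388 − 60.966434 = 16.990954
φ(d₁) = (1/√(2π))·e^{−d₁²/2} = 0.384851
ν = S·φ(d₁)·√T = 65.244888

price = 16.990954
ν = 65.244888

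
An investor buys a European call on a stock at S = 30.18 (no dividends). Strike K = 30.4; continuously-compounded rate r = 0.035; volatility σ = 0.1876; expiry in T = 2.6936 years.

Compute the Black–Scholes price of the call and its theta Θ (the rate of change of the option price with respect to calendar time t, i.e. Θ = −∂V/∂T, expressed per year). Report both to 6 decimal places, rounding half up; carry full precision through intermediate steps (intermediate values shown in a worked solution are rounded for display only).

σ√T = 0.1876·√2.6936 = 0.307893
d₁ = (ln(S/K) + (r+σ²/2)T) / (σ√T) = (ln(30.18/30.4) + (0.035+0.1876²/2)·2.6936) / 0.307893 = (-0.007263 + 0.141675) / 0.307893 = 0.436554
d₂ = d₁ − σ√T = 0.436554 − 0.307893 = 0.128661
e^{−rT} = e^{−0.035·2.6936} = 0.910032
N(d₁) = 0.668783,  N(d₂) = 0.551187
Call price V = S·N(d₁) − K·e^{−rT}·N(d₂) = 20.183859 − 15.248571 = 4.935288
φ(d₁) = (1/√(2π))·e^{−d₁²/2} = 0.362682
Θ = −S·φ(d₁)·σ/(2√T) − r·K·e^{−rT}·N(d₂) = −0.625578 − 0.533700 = -1.159278

price = 4.935288
Θ = -1.159278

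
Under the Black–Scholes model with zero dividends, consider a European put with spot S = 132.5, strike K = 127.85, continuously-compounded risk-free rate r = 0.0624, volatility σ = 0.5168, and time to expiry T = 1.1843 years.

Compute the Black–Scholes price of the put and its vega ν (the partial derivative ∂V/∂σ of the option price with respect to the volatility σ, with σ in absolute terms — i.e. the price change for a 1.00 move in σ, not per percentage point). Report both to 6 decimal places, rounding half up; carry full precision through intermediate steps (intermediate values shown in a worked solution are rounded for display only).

σ√T = 0.5168·√1.1843 = 0.562410
d₁ = (ln(S/K) + (r+σ²/2)T) / (σ√T) = (ln(132.5/127.85) + (0.0624+0.5168²/2)·1.1843) / 0.562410 = (0.035725 + 0.232053) / 0.562410 = 0.476126
d₂ = d₁ − σ√T = 0.476126 − 0.562410 = -0.086285
e^{−rT} = e^{−0.0624·1.1843} = 0.928764
N(−d₁) = 0.316992,  N(−d₂) = 0.534380
Put price V = K·e^{−rT}·N(−d₂) − S·N(−d₁) = 63.453623 − 42.001499 = 21.452124
φ(d₁) = (1/√(2π))·e^{−d₁²/2} = 0.356192
ν = S·φ(d₁)·√T = 51.360647

price = 21.452124
ν = 51.360647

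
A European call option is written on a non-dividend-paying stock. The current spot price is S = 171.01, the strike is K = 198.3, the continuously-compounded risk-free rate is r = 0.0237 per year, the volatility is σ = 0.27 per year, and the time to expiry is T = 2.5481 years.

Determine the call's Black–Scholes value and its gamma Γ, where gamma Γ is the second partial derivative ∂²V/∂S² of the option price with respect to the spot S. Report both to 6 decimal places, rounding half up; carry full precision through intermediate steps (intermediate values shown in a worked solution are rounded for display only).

price = 23.298933
Γ = 0.005412

σ√T = 0.27·√2.5481 = 0.430995
d₁ = (ln(S/K) + (r+σ²/2)T) / (σ√T) = (ln(171.01/198.3) + (0.0237+0.27²/2)·2.5481) / 0.430995 = (-0.148059 + 0.153268) / 0.430995 = 0.012086
d₂ = d₁ − σ√T = 0.012086 − 0.430995 = -0.418908
e^{−rT} = e^{−0.0237·2.5481} = 0.941397
N(d₁) = 0.504822,  N(d₂) = 0.337642
Call price V = S·N(d₁) − K·e^{−rT}·N(d₂) = 86.329558 − 63.030625 = 23.298933
φ(d₁) = (1/√(2π))·e^{−d₁²/2} = 0.398913
Γ = φ(d₁) / (S·σ·√T) = 0.005412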